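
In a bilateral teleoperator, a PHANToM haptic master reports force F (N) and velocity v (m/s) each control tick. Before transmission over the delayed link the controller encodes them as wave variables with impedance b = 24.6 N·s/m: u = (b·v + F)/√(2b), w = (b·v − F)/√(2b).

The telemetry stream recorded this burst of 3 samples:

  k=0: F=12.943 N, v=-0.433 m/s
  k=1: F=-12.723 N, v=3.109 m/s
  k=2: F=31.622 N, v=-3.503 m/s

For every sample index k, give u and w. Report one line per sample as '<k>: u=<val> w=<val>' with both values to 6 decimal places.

0: u=0.326648 w=-3.363828
1: u=9.089811 w=12.717558
2: u=-7.777258 w=-16.793733

k=0: b·v=24.6×(-0.433)=-10.651800; √(2b)=7.014271; u=(-10.651800+12.943)/7.014271=0.326648, w=(-10.651800−12.943)/7.014271=-3.363828
k=1: b·v=24.6×3.109=76.481400; √(2b)=7.014271; u=(76.481400+(-12.723))/7.014271=9.089811, w=(76.481400−(-12.723))/7.014271=12.717558
k=2: b·v=24.6×(-3.503)=-86.173800; √(2b)=7.014271; u=(-86.173800+31.622)/7.014271=-7.777258, w=(-86.173800−31.622)/7.014271=-16.793733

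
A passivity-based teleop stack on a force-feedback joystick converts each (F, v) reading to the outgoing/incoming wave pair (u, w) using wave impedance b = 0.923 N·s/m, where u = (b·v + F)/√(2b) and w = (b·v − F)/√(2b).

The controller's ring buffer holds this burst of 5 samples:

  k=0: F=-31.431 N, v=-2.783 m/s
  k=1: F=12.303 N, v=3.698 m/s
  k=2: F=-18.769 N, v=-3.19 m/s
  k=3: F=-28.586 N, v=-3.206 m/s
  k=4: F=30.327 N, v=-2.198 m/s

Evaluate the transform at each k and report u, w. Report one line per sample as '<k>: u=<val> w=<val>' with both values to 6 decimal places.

0: u=-25.024151 w=21.242956
1: u=11.567332 w=-6.542949
2: u=-15.981274 w=11.647098
3: u=-23.217560 w=18.861646
4: u=20.827813 w=-23.814182

k=0: b·v=0.923×(-2.783)=-2.568709; √(2b)=1.358676; u=(-2.568709+(-31.431))/1.358676=-25.024151, w=(-2.568709−(-31.431))/1.358676=21.242956
k=1: b·v=0.923×3.698=3.413254; √(2b)=1.358676; u=(3.413254+12.303)/1.358676=11.567332, w=(3.413254−12.303)/1.358676=-6.542949
k=2: b·v=0.923×(-3.19)=-2.944370; √(2b)=1.358676; u=(-2.944370+(-18.769))/1.358676=-15.981274, w=(-2.944370−(-18.769))/1.358676=11.647098
k=3: b·v=0.923×(-3.206)=-2.959138; √(2b)=1.358676; u=(-2.959138+(-28.586))/1.358676=-23.217560, w=(-2.959138−(-28.586))/1.358676=18.861646
k=4: b·v=0.923×(-2.198)=-2.028754; √(2b)=1.358676; u=(-2.028754+30.327)/1.358676=20.827813, w=(-2.028754−30.327)/1.358676=-23.814182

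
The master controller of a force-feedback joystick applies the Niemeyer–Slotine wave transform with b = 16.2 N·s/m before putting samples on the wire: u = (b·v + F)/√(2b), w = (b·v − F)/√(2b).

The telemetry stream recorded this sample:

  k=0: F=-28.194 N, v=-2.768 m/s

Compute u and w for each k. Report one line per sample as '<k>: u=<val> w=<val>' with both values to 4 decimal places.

0: u=-12.8310 w=-2.9247

k=0: b·v=16.2×(-2.768)=-44.8416; √(2b)=5.6921; u=(-44.8416+(-28.194))/5.6921=-12.8310, w=(-44.8416−(-28.194))/5.6921=-2.9247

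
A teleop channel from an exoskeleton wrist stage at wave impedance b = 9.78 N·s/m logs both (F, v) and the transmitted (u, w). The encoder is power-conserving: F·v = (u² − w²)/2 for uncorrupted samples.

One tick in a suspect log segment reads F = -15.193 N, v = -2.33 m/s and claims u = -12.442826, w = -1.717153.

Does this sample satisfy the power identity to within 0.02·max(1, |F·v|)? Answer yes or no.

no

F·v = (-15.193)×(-2.33) = 35.399690 W.
(u² − w²)/2 = (154.823919 − 2.948614)/2 = 75.937652 W.
|Δ| = 40.537962;  2% of max(1, |F·v|) = 0.707994.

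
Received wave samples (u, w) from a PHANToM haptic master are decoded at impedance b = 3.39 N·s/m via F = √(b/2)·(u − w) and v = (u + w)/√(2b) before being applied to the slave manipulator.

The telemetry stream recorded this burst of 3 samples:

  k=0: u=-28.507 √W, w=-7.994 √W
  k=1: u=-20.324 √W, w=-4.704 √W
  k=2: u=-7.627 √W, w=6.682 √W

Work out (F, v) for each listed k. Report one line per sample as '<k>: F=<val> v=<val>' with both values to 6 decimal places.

k=0: u−w=-20.513000, u+w=-36.501000; √(b/2)=1.301922, √(2b)=2.603843; F=1.301922×(-20.513)=-26.706319, v=-36.501000/2.603843=-14.018125
k=1: u−w=-15.620000, u+w=-25.028000; √(b/2)=1.301922, √(2b)=2.603843; F=1.301922×(-15.62)=-20.336016, v=-25.028000/2.603843=-9.611945
k=2: u−w=-14.309000, u+w=-0.945000; √(b/2)=1.301922, √(2b)=2.603843; F=1.301922×(-14.309)=-18.629197, v=-0.945000/2.603843=-0.362925

0: F=-26.706319 v=-14.018125
1: F=-20.336016 v=-9.611945
2: F=-18.629197 v=-0.362925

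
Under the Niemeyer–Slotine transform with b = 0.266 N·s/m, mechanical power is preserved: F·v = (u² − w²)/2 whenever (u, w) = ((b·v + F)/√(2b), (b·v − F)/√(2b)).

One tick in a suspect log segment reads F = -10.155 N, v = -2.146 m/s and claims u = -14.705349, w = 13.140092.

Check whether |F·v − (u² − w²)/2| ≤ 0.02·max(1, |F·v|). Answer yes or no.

yes

F·v = (-10.155)×(-2.146) = 21.792630 W.
(u² − w²)/2 = (216.247289 − 172.662018)/2 = 21.792636 W.
|Δ| = 0.000006;  2% of max(1, |F·v|) = 0.435853.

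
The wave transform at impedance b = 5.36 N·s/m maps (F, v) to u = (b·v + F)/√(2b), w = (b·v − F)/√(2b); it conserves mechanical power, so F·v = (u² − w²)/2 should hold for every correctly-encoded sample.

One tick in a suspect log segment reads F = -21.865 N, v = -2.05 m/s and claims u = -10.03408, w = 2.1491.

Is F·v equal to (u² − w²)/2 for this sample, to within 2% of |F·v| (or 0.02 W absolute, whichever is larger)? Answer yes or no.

no

F·v = (-21.865)×(-2.05) = 44.82325 W.
(u² − w²)/2 = (100.68276 − 4.61863)/2 = 48.03207 W.
|Δ| = 3.20882;  2% of max(1, |F·v|) = 0.89646.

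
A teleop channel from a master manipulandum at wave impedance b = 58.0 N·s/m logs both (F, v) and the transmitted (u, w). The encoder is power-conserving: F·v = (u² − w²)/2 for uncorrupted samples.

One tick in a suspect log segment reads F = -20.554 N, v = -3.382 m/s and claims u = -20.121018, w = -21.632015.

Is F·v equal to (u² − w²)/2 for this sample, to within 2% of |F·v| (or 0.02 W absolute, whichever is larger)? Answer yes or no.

F·v = (-20.554)×(-3.382) = 69.513628 W.
(u² − w²)/2 = (404.855365 − 467.944073)/2 = -31.544354 W.
|Δ| = 101.057982;  2% of max(1, |F·v|) = 1.390273.

no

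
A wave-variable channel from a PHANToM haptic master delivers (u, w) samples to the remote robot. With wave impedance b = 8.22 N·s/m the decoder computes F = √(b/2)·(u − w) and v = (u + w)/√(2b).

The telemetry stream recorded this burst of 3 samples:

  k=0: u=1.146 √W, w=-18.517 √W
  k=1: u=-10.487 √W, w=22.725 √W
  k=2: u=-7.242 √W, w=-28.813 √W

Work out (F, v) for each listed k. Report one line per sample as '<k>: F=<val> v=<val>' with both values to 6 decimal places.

k=0: u−w=19.663000, u+w=-17.371000; √(b/2)=2.027313, √(2b)=4.054627; F=2.027313×19.663=39.863065, v=-17.371000/4.054627=-4.284241
k=1: u−w=-33.212000, u+w=12.238000; √(b/2)=2.027313, √(2b)=4.054627; F=2.027313×(-33.212)=-67.331136, v=12.238000/4.054627=3.018280
k=2: u−w=21.571000, u+w=-36.055000; √(b/2)=2.027313, √(2b)=4.054627; F=2.027313×21.571=43.731179, v=-36.055000/4.054627=-8.892310

0: F=39.863065 v=-4.284241
1: F=-67.331136 v=3.018280
2: F=43.731179 v=-8.892310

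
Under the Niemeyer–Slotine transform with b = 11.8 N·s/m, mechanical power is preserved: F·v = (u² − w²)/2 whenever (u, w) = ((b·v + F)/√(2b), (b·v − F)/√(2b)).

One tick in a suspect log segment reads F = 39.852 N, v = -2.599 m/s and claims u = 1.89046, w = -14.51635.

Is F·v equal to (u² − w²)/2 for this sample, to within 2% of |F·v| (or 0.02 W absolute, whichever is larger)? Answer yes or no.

yes

F·v = 39.852×(-2.599) = -103.5753 W.
(u² − w²)/2 = (3.5738 − 210.7244)/2 = -103.5753 W.
|Δ| = 0.0001;  2% of max(1, |F·v|) = 2.0715.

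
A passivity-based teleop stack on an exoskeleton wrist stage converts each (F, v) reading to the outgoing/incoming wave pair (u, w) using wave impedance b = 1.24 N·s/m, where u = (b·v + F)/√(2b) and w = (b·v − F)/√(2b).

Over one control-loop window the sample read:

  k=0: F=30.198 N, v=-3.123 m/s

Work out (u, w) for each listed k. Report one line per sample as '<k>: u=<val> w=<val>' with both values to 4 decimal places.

0: u=16.7167 w=-21.6348

k=0: b·v=1.24×(-3.123)=-3.8725; √(2b)=1.5748; u=(-3.8725+30.198)/1.5748=16.7167, w=(-3.8725−30.198)/1.5748=-21.6348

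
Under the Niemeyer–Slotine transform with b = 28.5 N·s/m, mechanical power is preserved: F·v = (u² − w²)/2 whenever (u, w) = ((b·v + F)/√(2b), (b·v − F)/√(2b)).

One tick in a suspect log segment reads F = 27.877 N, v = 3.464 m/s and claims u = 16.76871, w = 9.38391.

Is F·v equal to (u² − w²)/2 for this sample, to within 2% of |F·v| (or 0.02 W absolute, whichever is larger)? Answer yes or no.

F·v = 27.877×3.464 = 96.56593 W.
(u² − w²)/2 = (281.18964 − 88.05777)/2 = 96.56593 W.
|Δ| = 0.00001;  2% of max(1, |F·v|) = 1.93132.

yes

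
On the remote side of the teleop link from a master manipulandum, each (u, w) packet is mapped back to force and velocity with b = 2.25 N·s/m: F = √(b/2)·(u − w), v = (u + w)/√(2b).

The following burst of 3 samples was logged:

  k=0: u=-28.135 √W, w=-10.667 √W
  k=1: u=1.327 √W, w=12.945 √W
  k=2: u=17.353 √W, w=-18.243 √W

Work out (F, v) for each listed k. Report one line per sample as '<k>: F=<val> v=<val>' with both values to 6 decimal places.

0: F=-18.527612 v=-18.291438
1: F=-12.322750 v=6.727885
2: F=37.755259 v=-0.419550

k=0: u−w=-17.468000, u+w=-38.802000; √(b/2)=1.060660, √(2b)=2.121320; F=1.060660×(-17.468)=-18.527612, v=-38.802000/2.121320=-18.291438
k=1: u−w=-11.618000, u+w=14.272000; √(b/2)=1.060660, √(2b)=2.121320; F=1.060660×(-11.618)=-12.322750, v=14.272000/2.121320=6.727885
k=2: u−w=35.596000, u+w=-0.890000; √(b/2)=1.060660, √(2b)=2.121320; F=1.060660×35.596=37.755259, v=-0.890000/2.121320=-0.419550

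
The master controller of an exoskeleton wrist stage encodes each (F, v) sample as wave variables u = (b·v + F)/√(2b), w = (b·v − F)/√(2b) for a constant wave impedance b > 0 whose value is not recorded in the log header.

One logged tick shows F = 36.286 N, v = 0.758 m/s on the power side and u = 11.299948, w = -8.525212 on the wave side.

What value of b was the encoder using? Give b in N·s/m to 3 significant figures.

b = 6.7 N·s/m

u + w = 2.774736;  u + w = √(2b)·v, so √(2b) = 2.774736/0.758 = 3.660602.
b = (√(2b))²/2 = 13.400004/2 = 6.700002.
(Check via u − w = 2F/√(2b): u − w = 19.825160, 2F/√(2b) = 19.825157.)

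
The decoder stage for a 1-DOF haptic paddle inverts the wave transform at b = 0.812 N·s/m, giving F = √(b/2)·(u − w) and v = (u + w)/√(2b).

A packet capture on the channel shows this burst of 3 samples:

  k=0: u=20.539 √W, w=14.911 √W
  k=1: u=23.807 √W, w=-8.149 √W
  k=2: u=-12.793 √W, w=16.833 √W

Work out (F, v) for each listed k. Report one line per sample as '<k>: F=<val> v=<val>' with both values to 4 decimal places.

0: F=3.5861 v=27.8178
1: F=20.3618 v=12.2869
2: F=-18.8771 v=3.1702

k=0: u−w=5.6280, u+w=35.4500; √(b/2)=0.6372, √(2b)=1.2744; F=0.6372×5.628=3.5861, v=35.4500/1.2744=27.8178
k=1: u−w=31.9560, u+w=15.6580; √(b/2)=0.6372, √(2b)=1.2744; F=0.6372×31.956=20.3618, v=15.6580/1.2744=12.2869
k=2: u−w=-29.6260, u+w=4.0400; √(b/2)=0.6372, √(2b)=1.2744; F=0.6372×(-29.626)=-18.8771, v=4.0400/1.2744=3.1702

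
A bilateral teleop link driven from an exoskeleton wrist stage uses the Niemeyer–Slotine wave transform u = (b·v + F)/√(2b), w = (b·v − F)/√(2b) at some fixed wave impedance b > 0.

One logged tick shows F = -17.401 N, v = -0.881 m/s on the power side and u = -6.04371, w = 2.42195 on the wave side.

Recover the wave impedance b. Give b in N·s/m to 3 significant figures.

b = 8.45 N·s/m

u + w = -3.62176;  u + w = √(2b)·v, so √(2b) = -3.62176/(-0.881) = 4.11096.
b = (√(2b))²/2 = 16.90003/2 = 8.45002.
(Check via u − w = 2F/√(2b): u − w = -8.46566, 2F/√(2b) = -8.46565.)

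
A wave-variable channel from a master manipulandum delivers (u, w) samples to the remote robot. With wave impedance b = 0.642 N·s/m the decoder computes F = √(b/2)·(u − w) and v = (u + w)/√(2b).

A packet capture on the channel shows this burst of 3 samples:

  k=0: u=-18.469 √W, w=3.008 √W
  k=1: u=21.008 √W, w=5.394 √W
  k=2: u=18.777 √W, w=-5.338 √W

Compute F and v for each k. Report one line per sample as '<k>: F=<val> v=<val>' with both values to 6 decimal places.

0: F=-12.168194 v=-13.644420
1: F=8.846402 v=23.299914
2: F=13.662802 v=11.859993

k=0: u−w=-21.477000, u+w=-15.461000; √(b/2)=0.566569, √(2b)=1.133137; F=0.566569×(-21.477)=-12.168194, v=-15.461000/1.133137=-13.644420
k=1: u−w=15.614000, u+w=26.402000; √(b/2)=0.566569, √(2b)=1.133137; F=0.566569×15.614=8.846402, v=26.402000/1.133137=23.299914
k=2: u−w=24.115000, u+w=13.439000; √(b/2)=0.566569, √(2b)=1.133137; F=0.566569×24.115=13.662802, v=13.439000/1.133137=11.859993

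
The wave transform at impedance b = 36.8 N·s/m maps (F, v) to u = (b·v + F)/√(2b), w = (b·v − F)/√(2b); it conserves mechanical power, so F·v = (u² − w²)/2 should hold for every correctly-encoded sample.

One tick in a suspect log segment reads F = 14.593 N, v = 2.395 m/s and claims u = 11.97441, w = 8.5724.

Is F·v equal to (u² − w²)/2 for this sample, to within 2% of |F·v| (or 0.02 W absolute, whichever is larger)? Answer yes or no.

F·v = 14.593×2.395 = 34.95023 W.
(u² − w²)/2 = (143.38649 − 73.48604)/2 = 34.95023 W.
|Δ| = 0.00001;  2% of max(1, |F·v|) = 0.69900.

yes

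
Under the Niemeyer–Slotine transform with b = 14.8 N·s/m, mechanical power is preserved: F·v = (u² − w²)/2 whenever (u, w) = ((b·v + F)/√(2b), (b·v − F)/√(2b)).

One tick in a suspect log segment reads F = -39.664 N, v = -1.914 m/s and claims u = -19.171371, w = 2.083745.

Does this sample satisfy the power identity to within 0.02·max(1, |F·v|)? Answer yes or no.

no

F·v = (-39.664)×(-1.914) = 75.916896 W.
(u² − w²)/2 = (367.541466 − 4.341993)/2 = 181.599736 W.
|Δ| = 105.682840;  2% of max(1, |F·v|) = 1.518338.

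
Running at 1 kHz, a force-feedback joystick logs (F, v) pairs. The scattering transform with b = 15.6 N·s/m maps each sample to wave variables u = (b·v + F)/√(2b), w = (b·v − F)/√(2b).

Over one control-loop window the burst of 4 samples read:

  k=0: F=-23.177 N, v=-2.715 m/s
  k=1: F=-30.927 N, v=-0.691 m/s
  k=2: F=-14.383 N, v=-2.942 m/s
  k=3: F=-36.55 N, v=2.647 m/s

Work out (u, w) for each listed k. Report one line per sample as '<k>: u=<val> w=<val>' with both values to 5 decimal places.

0: u=-11.73193 w=-3.43323
1: u=-7.46668 w=3.60696
2: u=-10.79153 w=-5.64159
3: u=0.84917 w=13.93617

k=0: b·v=15.6×(-2.715)=-42.35400; √(2b)=5.58570; u=(-42.35400+(-23.177))/5.58570=-11.73193, w=(-42.35400−(-23.177))/5.58570=-3.43323
k=1: b·v=15.6×(-0.691)=-10.77960; √(2b)=5.58570; u=(-10.77960+(-30.927))/5.58570=-7.46668, w=(-10.77960−(-30.927))/5.58570=3.60696
k=2: b·v=15.6×(-2.942)=-45.89520; √(2b)=5.58570; u=(-45.89520+(-14.383))/5.58570=-10.79153, w=(-45.89520−(-14.383))/5.58570=-5.64159
k=3: b·v=15.6×2.647=41.29320; √(2b)=5.58570; u=(41.29320+(-36.55))/5.58570=0.84917, w=(41.29320−(-36.55))/5.58570=13.93617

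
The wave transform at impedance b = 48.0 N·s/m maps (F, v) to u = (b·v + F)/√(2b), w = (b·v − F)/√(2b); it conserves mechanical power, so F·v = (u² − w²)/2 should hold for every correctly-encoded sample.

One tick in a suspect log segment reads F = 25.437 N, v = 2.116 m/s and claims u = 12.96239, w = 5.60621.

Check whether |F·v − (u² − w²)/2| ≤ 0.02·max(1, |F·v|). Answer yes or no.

no

F·v = 25.437×2.116 = 53.82469 W.
(u² − w²)/2 = (168.02355 − 31.42959)/2 = 68.29698 W.
|Δ| = 14.47229;  2% of max(1, |F·v|) = 1.07649.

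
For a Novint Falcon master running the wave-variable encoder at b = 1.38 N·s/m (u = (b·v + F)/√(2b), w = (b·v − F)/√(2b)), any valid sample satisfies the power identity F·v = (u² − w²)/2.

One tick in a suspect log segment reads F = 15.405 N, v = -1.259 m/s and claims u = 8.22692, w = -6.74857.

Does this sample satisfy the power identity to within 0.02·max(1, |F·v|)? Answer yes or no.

F·v = 15.405×(-1.259) = -19.3949 W.
(u² − w²)/2 = (67.6822 − 45.5432)/2 = 11.0695 W.
|Δ| = 30.4644;  2% of max(1, |F·v|) = 0.3879.

no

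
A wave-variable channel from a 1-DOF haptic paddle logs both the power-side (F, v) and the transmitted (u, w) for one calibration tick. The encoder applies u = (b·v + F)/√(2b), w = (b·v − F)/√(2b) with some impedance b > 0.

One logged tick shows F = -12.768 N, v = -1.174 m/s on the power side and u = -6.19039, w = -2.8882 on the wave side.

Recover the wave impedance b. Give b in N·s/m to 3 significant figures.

b = 29.9 N·s/m

u + w = -9.0786;  u + w = √(2b)·v, so √(2b) = -9.0786/(-1.174) = 7.7330.
b = (√(2b))²/2 = 59.7999/2 = 29.9000.
(Check via u − w = 2F/√(2b): u − w = -3.3022, 2F/√(2b) = -3.3022.)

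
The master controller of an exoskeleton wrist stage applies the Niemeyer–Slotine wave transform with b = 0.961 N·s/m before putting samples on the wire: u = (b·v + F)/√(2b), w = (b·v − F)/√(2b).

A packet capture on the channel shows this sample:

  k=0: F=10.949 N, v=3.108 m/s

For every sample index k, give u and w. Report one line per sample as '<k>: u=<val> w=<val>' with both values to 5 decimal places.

0: u=10.05205 w=-5.74324

k=0: b·v=0.961×3.108=2.98679; √(2b)=1.38636; u=(2.98679+10.949)/1.38636=10.05205, w=(2.98679−10.949)/1.38636=-5.74324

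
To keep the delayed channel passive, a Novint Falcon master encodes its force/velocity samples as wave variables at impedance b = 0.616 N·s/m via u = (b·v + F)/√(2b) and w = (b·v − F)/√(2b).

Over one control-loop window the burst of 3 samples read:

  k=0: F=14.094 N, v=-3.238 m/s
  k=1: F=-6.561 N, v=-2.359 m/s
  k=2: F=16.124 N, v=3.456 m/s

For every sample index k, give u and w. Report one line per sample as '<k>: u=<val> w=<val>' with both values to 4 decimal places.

0: u=10.9008 w=-14.4948
1: u=-7.2202 w=4.6019
2: u=16.4447 w=-12.6087

k=0: b·v=0.616×(-3.238)=-1.9946; √(2b)=1.1100; u=(-1.9946+14.094)/1.1100=10.9008, w=(-1.9946−14.094)/1.1100=-14.4948
k=1: b·v=0.616×(-2.359)=-1.4531; √(2b)=1.1100; u=(-1.4531+(-6.561))/1.1100=-7.2202, w=(-1.4531−(-6.561))/1.1100=4.6019
k=2: b·v=0.616×3.456=2.1289; √(2b)=1.1100; u=(2.1289+16.124)/1.1100=16.4447, w=(2.1289−16.124)/1.1100=-12.6087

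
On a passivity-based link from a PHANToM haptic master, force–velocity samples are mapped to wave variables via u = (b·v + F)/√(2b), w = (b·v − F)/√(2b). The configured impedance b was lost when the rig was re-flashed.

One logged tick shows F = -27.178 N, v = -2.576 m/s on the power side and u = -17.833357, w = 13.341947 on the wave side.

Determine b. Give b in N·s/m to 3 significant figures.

b = 1.52 N·s/m

u + w = -4.491410;  u + w = √(2b)·v, so √(2b) = -4.491410/(-2.576) = 1.743560.
b = (√(2b))²/2 = 3.040001/2 = 1.520000.
(Check via u − w = 2F/√(2b): u − w = -31.175304, 2F/√(2b) = -31.175300.)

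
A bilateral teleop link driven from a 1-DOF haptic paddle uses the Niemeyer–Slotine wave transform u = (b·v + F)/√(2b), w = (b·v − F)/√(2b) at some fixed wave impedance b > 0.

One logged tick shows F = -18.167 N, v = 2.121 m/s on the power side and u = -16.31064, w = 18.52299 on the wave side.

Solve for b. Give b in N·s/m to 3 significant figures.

b = 0.544 N·s/m

u + w = 2.2124;  u + w = √(2b)·v, so √(2b) = 2.2124/2.121 = 1.0431.
b = (√(2b))²/2 = 1.0880/2 = 0.5440.
(Check via u − w = 2F/√(2b): u − w = -34.8336, 2F/√(2b) = -34.8337.)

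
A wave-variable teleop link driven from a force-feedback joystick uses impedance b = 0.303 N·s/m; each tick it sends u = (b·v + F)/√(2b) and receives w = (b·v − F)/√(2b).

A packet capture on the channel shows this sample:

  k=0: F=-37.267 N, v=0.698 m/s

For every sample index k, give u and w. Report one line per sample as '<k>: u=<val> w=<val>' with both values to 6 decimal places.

0: u=-47.601039 w=48.144404

k=0: b·v=0.303×0.698=0.211494; √(2b)=0.778460; u=(0.211494+(-37.267))/0.778460=-47.601039, w=(0.211494−(-37.267))/0.778460=48.144404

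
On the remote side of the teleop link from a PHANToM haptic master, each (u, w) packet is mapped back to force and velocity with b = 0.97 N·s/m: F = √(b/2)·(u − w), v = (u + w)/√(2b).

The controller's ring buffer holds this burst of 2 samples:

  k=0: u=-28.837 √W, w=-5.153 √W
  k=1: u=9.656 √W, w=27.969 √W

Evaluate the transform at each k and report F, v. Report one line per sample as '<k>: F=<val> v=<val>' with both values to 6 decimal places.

0: F=-16.493997 v=-24.403398
1: F=-12.753529 v=27.013176

k=0: u−w=-23.684000, u+w=-33.990000; √(b/2)=0.696419, √(2b)=1.392839; F=0.696419×(-23.684)=-16.493997, v=-33.990000/1.392839=-24.403398
k=1: u−w=-18.313000, u+w=37.625000; √(b/2)=0.696419, √(2b)=1.392839; F=0.696419×(-18.313)=-12.753529, v=37.625000/1.392839=27.013176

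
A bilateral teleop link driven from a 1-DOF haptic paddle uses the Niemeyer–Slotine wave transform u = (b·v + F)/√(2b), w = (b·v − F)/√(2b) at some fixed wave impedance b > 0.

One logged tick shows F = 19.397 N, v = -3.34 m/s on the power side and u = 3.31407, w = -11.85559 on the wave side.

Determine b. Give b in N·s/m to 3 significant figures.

b = 3.27 N·s/m

u + w = -8.54152;  u + w = √(2b)·v, so √(2b) = -8.54152/(-3.34) = 2.55734.
b = (√(2b))²/2 = 6.53999/2 = 3.27000.
(Check via u − w = 2F/√(2b): u − w = 15.16966, 2F/√(2b) = 15.16966.)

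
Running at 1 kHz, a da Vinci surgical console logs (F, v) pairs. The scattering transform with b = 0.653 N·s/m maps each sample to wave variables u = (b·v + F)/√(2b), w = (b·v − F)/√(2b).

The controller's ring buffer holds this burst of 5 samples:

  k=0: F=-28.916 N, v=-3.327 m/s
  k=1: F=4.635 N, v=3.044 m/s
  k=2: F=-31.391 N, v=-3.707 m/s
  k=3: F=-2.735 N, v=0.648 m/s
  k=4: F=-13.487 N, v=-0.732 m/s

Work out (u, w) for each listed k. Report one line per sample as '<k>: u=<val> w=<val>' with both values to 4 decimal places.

k=0: b·v=0.653×(-3.327)=-2.1725; √(2b)=1.1428; u=(-2.1725+(-28.916))/1.1428=-27.2037, w=(-2.1725−(-28.916))/1.1428=23.4016
k=1: b·v=0.653×3.044=1.9877; √(2b)=1.1428; u=(1.9877+4.635)/1.1428=5.7952, w=(1.9877−4.635)/1.1428=-2.3165
k=2: b·v=0.653×(-3.707)=-2.4207; √(2b)=1.1428; u=(-2.4207+(-31.391))/1.1428=-29.5866, w=(-2.4207−(-31.391))/1.1428=25.3502
k=3: b·v=0.653×0.648=0.4231; √(2b)=1.1428; u=(0.4231+(-2.735))/1.1428=-2.0230, w=(0.4231−(-2.735))/1.1428=2.7635
k=4: b·v=0.653×(-0.732)=-0.4780; √(2b)=1.1428; u=(-0.4780+(-13.487))/1.1428=-12.2199, w=(-0.4780−(-13.487))/1.1428=11.3834

0: u=-27.2037 w=23.4016
1: u=5.7952 w=-2.3165
2: u=-29.5866 w=25.3502
3: u=-2.0230 w=2.7635
4: u=-12.2199 w=11.3834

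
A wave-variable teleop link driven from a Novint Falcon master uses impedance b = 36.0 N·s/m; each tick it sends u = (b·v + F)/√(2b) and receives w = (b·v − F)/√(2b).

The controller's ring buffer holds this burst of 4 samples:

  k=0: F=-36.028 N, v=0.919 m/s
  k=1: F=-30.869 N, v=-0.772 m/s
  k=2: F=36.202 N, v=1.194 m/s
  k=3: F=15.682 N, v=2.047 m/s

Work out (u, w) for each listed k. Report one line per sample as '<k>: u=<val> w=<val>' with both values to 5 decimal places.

k=0: b·v=36.0×0.919=33.08400; √(2b)=8.48528; u=(33.08400+(-36.028))/8.48528=-0.34695, w=(33.08400−(-36.028))/8.48528=8.14493
k=1: b·v=36.0×(-0.772)=-27.79200; √(2b)=8.48528; u=(-27.79200+(-30.869))/8.48528=-6.91327, w=(-27.79200−(-30.869))/8.48528=0.36263
k=2: b·v=36.0×1.194=42.98400; √(2b)=8.48528; u=(42.98400+36.202)/8.48528=9.33216, w=(42.98400−36.202)/8.48528=0.79927
k=3: b·v=36.0×2.047=73.69200; √(2b)=8.48528; u=(73.69200+15.682)/8.48528=10.53283, w=(73.69200−15.682)/8.48528=6.83654

0: u=-0.34695 w=8.14493
1: u=-6.91327 w=0.36263
2: u=9.33216 w=0.79927
3: u=10.53283 w=6.83654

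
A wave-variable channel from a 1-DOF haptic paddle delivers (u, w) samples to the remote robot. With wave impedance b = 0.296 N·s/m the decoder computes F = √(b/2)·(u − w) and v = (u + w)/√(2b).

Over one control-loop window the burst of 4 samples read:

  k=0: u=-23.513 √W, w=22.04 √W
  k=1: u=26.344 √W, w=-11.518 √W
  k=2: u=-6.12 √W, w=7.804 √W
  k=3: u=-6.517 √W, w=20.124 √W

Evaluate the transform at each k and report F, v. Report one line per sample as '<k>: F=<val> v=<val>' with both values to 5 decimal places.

k=0: u−w=-45.55300, u+w=-1.47300; √(b/2)=0.38471, √(2b)=0.76942; F=0.38471×(-45.553)=-17.52459, v=-1.47300/0.76942=-1.91444
k=1: u−w=37.86200, u+w=14.82600; √(b/2)=0.38471, √(2b)=0.76942; F=0.38471×37.862=14.56580, v=14.82600/0.76942=19.26918
k=2: u−w=-13.92400, u+w=1.68400; √(b/2)=0.38471, √(2b)=0.76942; F=0.38471×(-13.924)=-5.35667, v=1.68400/0.76942=2.18867
k=3: u−w=-26.64100, u+w=13.60700; √(b/2)=0.38471, √(2b)=0.76942; F=0.38471×(-26.641)=-10.24900, v=13.60700/0.76942=17.68486

0: F=-17.52459 v=-1.91444
1: F=14.56580 v=19.26918
2: F=-5.35667 v=2.18867
3: F=-10.24900 v=17.68486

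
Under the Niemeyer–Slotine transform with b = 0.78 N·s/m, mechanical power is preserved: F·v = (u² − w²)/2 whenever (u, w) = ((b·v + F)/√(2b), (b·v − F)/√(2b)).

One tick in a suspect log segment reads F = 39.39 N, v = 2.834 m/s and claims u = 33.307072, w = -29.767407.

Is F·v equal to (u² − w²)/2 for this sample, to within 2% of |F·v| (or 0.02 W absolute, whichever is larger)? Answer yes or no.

F·v = 39.39×2.834 = 111.631260 W.
(u² − w²)/2 = (1109.361045 − 886.098520)/2 = 111.631263 W.
|Δ| = 0.000003;  2% of max(1, |F·v|) = 2.232625.

yes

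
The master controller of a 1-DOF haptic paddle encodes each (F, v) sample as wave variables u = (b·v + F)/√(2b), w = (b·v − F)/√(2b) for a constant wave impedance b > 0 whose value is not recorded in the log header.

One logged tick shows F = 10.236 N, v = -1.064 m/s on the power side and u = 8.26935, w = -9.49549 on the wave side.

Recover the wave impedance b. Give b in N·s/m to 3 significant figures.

u + w = -1.22614;  u + w = √(2b)·v, so √(2b) = -1.22614/(-1.064) = 1.15239.
b = (√(2b))²/2 = 1.32800/2 = 0.66400.
(Check via u − w = 2F/√(2b): u − w = 17.76484, 2F/√(2b) = 17.76486.)

b = 0.664 N·s/m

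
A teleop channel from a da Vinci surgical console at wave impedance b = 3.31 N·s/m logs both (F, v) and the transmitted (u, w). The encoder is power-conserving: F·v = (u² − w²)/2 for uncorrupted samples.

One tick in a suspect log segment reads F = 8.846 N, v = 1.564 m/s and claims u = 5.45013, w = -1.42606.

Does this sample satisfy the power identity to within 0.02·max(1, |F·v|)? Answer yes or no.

F·v = 8.846×1.564 = 13.83514 W.
(u² − w²)/2 = (29.70392 − 2.03365)/2 = 13.83513 W.
|Δ| = 0.00001;  2% of max(1, |F·v|) = 0.27670.

yes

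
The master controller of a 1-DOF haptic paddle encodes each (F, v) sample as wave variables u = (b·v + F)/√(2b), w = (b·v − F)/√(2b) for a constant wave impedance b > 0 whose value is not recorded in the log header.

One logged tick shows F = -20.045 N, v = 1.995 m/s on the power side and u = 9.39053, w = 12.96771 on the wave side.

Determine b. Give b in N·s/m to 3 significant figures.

b = 62.8 N·s/m

u + w = 22.35824;  u + w = √(2b)·v, so √(2b) = 22.35824/1.995 = 11.20714.
b = (√(2b))²/2 = 125.59994/2 = 62.79997.
(Check via u − w = 2F/√(2b): u − w = -3.57718, 2F/√(2b) = -3.57718.)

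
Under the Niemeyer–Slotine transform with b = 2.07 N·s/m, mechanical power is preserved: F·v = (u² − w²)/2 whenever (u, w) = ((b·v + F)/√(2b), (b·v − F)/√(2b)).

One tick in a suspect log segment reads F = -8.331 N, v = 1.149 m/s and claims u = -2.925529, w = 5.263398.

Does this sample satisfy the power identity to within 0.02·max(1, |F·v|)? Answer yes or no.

yes

F·v = (-8.331)×1.149 = -9.572319 W.
(u² − w²)/2 = (8.558720 − 27.703359)/2 = -9.572319 W.
|Δ| = 0.000000;  2% of max(1, |F·v|) = 0.191446.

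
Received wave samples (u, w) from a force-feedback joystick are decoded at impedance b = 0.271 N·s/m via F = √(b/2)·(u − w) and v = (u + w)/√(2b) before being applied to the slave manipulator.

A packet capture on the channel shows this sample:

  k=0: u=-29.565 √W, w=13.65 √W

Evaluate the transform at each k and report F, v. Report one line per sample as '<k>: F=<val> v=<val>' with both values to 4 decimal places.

0: F=-15.9076 v=-21.6176

k=0: u−w=-43.2150, u+w=-15.9150; √(b/2)=0.3681, √(2b)=0.7362; F=0.3681×(-43.215)=-15.9076, v=-15.9150/0.7362=-21.6176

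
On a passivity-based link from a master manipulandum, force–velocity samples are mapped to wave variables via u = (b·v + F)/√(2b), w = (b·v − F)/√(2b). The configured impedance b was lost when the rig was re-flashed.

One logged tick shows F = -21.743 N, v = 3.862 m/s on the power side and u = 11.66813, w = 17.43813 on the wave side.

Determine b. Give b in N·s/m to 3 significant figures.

b = 28.4 N·s/m

u + w = 29.1063;  u + w = √(2b)·v, so √(2b) = 29.1063/3.862 = 7.5366.
b = (√(2b))²/2 = 56.8000/2 = 28.4000.
(Check via u − w = 2F/√(2b): u − w = -5.7700, 2F/√(2b) = -5.7700.)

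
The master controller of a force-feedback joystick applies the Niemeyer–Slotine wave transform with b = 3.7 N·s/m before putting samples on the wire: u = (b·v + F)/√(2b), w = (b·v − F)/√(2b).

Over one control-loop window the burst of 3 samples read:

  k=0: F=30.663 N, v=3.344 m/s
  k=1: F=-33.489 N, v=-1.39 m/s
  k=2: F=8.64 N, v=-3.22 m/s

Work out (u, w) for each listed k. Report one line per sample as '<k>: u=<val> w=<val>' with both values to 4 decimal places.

0: u=15.8203 w=-6.7236
1: u=-14.2014 w=10.4202
2: u=-1.2035 w=-7.5558

k=0: b·v=3.7×3.344=12.3728; √(2b)=2.7203; u=(12.3728+30.663)/2.7203=15.8203, w=(12.3728−30.663)/2.7203=-6.7236
k=1: b·v=3.7×(-1.39)=-5.1430; √(2b)=2.7203; u=(-5.1430+(-33.489))/2.7203=-14.2014, w=(-5.1430−(-33.489))/2.7203=10.4202
k=2: b·v=3.7×(-3.22)=-11.9140; √(2b)=2.7203; u=(-11.9140+8.64)/2.7203=-1.2035, w=(-11.9140−8.64)/2.7203=-7.5558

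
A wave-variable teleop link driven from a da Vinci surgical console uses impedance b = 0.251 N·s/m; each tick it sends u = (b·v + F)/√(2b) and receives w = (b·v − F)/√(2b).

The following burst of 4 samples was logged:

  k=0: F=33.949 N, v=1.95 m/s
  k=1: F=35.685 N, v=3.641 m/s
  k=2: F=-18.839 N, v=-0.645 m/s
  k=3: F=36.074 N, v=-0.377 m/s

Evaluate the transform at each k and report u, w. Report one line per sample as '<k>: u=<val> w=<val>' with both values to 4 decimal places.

0: u=48.6062 w=-47.2246
1: u=51.6554 w=-49.0757
2: u=-26.8177 w=26.3607
3: u=50.7811 w=-51.0482

k=0: b·v=0.251×1.95=0.4894; √(2b)=0.7085; u=(0.4894+33.949)/0.7085=48.6062, w=(0.4894−33.949)/0.7085=-47.2246
k=1: b·v=0.251×3.641=0.9139; √(2b)=0.7085; u=(0.9139+35.685)/0.7085=51.6554, w=(0.9139−35.685)/0.7085=-49.0757
k=2: b·v=0.251×(-0.645)=-0.1619; √(2b)=0.7085; u=(-0.1619+(-18.839))/0.7085=-26.8177, w=(-0.1619−(-18.839))/0.7085=26.3607
k=3: b·v=0.251×(-0.377)=-0.0946; √(2b)=0.7085; u=(-0.0946+36.074)/0.7085=50.7811, w=(-0.0946−36.074)/0.7085=-51.0482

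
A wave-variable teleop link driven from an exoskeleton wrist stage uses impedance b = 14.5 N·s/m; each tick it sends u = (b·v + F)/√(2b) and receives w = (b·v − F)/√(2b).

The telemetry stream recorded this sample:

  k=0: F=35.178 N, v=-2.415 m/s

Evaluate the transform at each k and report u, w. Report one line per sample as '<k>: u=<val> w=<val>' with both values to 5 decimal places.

k=0: b·v=14.5×(-2.415)=-35.01750; √(2b)=5.38516; u=(-35.01750+35.178)/5.38516=0.02980, w=(-35.01750−35.178)/5.38516=-13.03498

0: u=0.02980 w=-13.03498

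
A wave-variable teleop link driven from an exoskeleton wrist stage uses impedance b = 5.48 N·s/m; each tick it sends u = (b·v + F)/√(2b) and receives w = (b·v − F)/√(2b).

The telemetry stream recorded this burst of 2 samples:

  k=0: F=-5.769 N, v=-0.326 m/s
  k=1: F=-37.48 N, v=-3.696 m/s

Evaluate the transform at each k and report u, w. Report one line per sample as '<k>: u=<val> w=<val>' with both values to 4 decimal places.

0: u=-2.2822 w=1.2030
1: u=-17.4392 w=5.2033

k=0: b·v=5.48×(-0.326)=-1.7865; √(2b)=3.3106; u=(-1.7865+(-5.769))/3.3106=-2.2822, w=(-1.7865−(-5.769))/3.3106=1.2030
k=1: b·v=5.48×(-3.696)=-20.2541; √(2b)=3.3106; u=(-20.2541+(-37.48))/3.3106=-17.4392, w=(-20.2541−(-37.48))/3.3106=5.2033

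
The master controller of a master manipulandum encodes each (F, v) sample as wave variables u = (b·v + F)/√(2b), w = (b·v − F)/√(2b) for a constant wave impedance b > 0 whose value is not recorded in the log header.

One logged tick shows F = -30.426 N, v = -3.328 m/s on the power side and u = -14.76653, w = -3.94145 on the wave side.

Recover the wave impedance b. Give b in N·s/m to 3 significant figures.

b = 15.8 N·s/m

u + w = -18.7080;  u + w = √(2b)·v, so √(2b) = -18.7080/(-3.328) = 5.6214.
b = (√(2b))²/2 = 31.6000/2 = 15.8000.
(Check via u − w = 2F/√(2b): u − w = -10.8251, 2F/√(2b) = -10.8251.)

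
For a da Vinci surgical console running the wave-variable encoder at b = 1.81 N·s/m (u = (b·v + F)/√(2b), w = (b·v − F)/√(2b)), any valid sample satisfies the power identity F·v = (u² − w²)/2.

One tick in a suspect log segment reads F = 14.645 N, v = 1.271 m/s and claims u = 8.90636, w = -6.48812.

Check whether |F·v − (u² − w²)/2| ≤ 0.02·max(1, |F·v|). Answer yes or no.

yes

F·v = 14.645×1.271 = 18.61379 W.
(u² − w²)/2 = (79.32325 − 42.09570)/2 = 18.61377 W.
|Δ| = 0.00002;  2% of max(1, |F·v|) = 0.37228.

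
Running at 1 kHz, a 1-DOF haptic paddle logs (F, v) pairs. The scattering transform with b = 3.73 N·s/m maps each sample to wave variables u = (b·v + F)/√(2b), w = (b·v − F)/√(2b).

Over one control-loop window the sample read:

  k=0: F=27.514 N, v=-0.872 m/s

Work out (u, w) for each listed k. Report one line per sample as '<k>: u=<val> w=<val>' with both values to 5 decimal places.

k=0: b·v=3.73×(-0.872)=-3.25256; √(2b)=2.73130; u=(-3.25256+27.514)/2.73130=8.88274, w=(-3.25256−27.514)/2.73130=-11.26444

0: u=8.88274 w=-11.26444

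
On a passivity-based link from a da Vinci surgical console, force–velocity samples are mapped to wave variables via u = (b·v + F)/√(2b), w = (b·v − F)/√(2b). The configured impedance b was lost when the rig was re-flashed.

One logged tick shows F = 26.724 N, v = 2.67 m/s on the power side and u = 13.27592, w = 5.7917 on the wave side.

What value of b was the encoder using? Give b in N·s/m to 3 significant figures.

u + w = 19.0676;  u + w = √(2b)·v, so √(2b) = 19.0676/2.67 = 7.1414.
b = (√(2b))²/2 = 51.0000/2 = 25.5000.
(Check via u − w = 2F/√(2b): u − w = 7.4842, 2F/√(2b) = 7.4842.)

b = 25.5 N·s/m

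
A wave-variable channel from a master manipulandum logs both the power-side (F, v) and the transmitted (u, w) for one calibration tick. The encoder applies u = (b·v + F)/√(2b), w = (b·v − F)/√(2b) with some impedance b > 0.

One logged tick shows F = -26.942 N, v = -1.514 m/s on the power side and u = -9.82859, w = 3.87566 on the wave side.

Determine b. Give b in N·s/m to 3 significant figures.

b = 7.73 N·s/m

u + w = -5.9529;  u + w = √(2b)·v, so √(2b) = -5.9529/(-1.514) = 3.9319.
b = (√(2b))²/2 = 15.4600/2 = 7.7300.
(Check via u − w = 2F/√(2b): u − w = -13.7043, 2F/√(2b) = -13.7042.)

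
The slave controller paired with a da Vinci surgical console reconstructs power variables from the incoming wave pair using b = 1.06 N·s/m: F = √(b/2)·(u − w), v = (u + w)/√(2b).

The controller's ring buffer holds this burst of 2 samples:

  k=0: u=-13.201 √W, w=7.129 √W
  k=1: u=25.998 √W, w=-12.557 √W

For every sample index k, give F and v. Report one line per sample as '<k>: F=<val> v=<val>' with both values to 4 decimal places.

k=0: u−w=-20.3300, u+w=-6.0720; √(b/2)=0.7280, √(2b)=1.4560; F=0.7280×(-20.33)=-14.8005, v=-6.0720/1.4560=-4.1703
k=1: u−w=38.5550, u+w=13.4410; √(b/2)=0.7280, √(2b)=1.4560; F=0.7280×38.555=28.0685, v=13.4410/1.4560=9.2313

0: F=-14.8005 v=-4.1703
1: F=28.0685 v=9.2313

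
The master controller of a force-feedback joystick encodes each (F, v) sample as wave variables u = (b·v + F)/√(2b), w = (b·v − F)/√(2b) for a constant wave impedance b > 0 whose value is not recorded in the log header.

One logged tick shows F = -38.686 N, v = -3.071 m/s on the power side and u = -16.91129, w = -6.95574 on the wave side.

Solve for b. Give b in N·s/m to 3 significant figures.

b = 30.2 N·s/m

u + w = -23.86703;  u + w = √(2b)·v, so √(2b) = -23.86703/(-3.071) = 7.77175.
b = (√(2b))²/2 = 60.40003/2 = 30.20001.
(Check via u − w = 2F/√(2b): u − w = -9.95555, 2F/√(2b) = -9.95555.)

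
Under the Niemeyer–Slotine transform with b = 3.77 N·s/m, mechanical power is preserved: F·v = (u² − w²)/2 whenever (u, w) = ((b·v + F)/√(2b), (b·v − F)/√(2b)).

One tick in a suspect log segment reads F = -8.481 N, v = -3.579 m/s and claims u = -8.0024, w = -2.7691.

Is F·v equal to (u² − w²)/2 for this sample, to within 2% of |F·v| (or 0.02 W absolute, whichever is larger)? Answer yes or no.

F·v = (-8.481)×(-3.579) = 30.3535 W.
(u² − w²)/2 = (64.0384 − 7.6679)/2 = 28.1852 W.
|Δ| = 2.1683;  2% of max(1, |F·v|) = 0.6071.

no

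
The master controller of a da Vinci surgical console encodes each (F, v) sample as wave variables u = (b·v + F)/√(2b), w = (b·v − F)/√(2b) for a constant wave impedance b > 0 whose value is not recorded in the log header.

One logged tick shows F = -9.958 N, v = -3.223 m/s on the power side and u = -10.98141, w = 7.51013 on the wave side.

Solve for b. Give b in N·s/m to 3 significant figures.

b = 0.58 N·s/m

u + w = -3.47128;  u + w = √(2b)·v, so √(2b) = -3.47128/(-3.223) = 1.07703.
b = (√(2b))²/2 = 1.16000/2 = 0.58000.
(Check via u − w = 2F/√(2b): u − w = -18.49154, 2F/√(2b) = -18.49153.)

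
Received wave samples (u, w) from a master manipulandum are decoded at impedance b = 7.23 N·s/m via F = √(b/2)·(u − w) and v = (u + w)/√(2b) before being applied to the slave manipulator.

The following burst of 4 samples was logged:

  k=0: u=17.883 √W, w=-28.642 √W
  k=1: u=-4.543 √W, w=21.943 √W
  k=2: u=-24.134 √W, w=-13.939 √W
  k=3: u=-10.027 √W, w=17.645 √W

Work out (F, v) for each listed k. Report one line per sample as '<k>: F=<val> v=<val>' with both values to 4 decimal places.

0: F=88.4587 v=-2.8294
1: F=-50.3582 v=4.5758
2: F=-19.3839 v=-10.0123
3: F=-52.6132 v=2.0033

k=0: u−w=46.5250, u+w=-10.7590; √(b/2)=1.9013, √(2b)=3.8026; F=1.9013×46.525=88.4587, v=-10.7590/3.8026=-2.8294
k=1: u−w=-26.4860, u+w=17.4000; √(b/2)=1.9013, √(2b)=3.8026; F=1.9013×(-26.486)=-50.3582, v=17.4000/3.8026=4.5758
k=2: u−w=-10.1950, u+w=-38.0730; √(b/2)=1.9013, √(2b)=3.8026; F=1.9013×(-10.195)=-19.3839, v=-38.0730/3.8026=-10.0123
k=3: u−w=-27.6720, u+w=7.6180; √(b/2)=1.9013, √(2b)=3.8026; F=1.9013×(-27.672)=-52.6132, v=7.6180/3.8026=2.0033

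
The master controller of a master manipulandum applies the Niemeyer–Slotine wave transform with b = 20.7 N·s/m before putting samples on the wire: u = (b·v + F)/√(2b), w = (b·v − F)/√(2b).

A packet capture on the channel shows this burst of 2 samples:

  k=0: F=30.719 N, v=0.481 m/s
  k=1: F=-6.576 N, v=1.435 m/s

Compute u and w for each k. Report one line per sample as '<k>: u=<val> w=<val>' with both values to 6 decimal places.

0: u=6.321714 w=-3.226824
1: u=3.594573 w=5.638623

k=0: b·v=20.7×0.481=9.956700; √(2b)=6.434283; u=(9.956700+30.719)/6.434283=6.321714, w=(9.956700−30.719)/6.434283=-3.226824
k=1: b·v=20.7×1.435=29.704500; √(2b)=6.434283; u=(29.704500+(-6.576))/6.434283=3.594573, w=(29.704500−(-6.576))/6.434283=5.638623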